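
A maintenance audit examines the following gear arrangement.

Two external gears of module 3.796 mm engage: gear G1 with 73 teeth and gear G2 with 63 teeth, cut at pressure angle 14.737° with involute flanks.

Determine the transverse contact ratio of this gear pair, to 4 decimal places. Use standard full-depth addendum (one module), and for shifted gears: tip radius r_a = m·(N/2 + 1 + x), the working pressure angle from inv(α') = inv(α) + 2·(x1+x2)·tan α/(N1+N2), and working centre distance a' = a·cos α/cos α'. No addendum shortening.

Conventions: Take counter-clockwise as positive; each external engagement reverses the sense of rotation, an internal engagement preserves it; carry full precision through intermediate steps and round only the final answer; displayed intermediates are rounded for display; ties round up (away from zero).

2.1994

class = single-mesh tooth geometry [involute pair 73T × 63T, m = 3.796]
base radii: r_b1 = 133.996083, r_b2 = 115.640456
tip radii: r_a1 = 142.350000, r_a2 = 123.370000
no profile shift: α' = α, a' = a
action lengths: √(r_a1²−r_b1²) = 48.047603, √(r_a2²−r_b2²) = 42.981879
base pitch p_b = π·m·cos α = 11.533181
CR = (48.047603 + 42.981879 − 258.128000·sin 14.73700°)/11.533181 = 2.199413
contact ratio ≈ 2.1994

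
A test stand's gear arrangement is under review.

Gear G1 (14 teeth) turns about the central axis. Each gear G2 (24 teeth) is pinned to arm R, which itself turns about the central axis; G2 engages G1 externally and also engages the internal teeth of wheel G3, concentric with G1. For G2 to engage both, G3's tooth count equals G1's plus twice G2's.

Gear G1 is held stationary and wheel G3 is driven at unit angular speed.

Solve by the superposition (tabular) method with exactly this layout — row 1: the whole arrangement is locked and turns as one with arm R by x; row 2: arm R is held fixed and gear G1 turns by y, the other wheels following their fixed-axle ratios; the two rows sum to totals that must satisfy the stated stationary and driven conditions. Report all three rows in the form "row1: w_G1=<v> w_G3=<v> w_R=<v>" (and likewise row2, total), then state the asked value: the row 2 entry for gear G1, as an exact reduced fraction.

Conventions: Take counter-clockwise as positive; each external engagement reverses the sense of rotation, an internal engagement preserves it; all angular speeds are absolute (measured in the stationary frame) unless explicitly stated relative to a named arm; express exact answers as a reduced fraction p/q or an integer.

class = planetary set [G3 = 14+2·24 = 62; Willis about the carrier]
row 1 (train locked, turned with arm): all members turn x
row 2 — arm fixed, fixed-axis ratios: sun y, ring −(14/62)·y, arm 0
boundary: total ω_sun = x + y = 0 and total ω_ring = x − (14/62)·y = 1  ⇒  y = -31/38, x = 31/38
row 2 ring = −(14/62)·(-31/38) = 7/38
totals (row 1 + row 2): sun 31/38 + (-31/38) = 0, ring 31/38 + 7/38 = 1, arm 31/38 + 0 = 31/38
asked cell (row2, sun) = -31/38

row1: w_G1=31/38 w_G3=31/38 w_R=31/38
row2: w_G1=-31/38 w_G3=7/38 w_R=0
total: w_G1=0 w_G3=1 w_R=31/38
asked value: -31/38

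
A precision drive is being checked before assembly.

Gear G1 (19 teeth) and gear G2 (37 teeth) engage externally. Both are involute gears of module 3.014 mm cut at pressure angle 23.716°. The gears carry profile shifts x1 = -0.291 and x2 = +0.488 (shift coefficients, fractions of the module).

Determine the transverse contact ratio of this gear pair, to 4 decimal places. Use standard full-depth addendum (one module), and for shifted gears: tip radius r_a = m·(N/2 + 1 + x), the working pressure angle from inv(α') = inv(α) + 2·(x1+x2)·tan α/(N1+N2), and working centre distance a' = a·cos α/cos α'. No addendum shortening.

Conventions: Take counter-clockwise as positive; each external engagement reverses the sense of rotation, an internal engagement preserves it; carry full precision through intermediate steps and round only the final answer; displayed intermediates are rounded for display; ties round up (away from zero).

1.4684

recognized (one external pair, fixed centres): single-mesh tooth geometry, m = 3.014, N1 = 19, N2 = 37
base radii: r_b1 = 26.214952, r_b2 = 51.050170
tip radii: r_a1 = 30.769926, r_a2 = 60.243832
inv(α') = inv(23.716°) + 2·(-0.291+0.488)·tan α/(19+37) = 0.02847093  ⇒  α' = 24.59622°
a' = a·cos α / cos α' = 84.3920·cos 23.716°/cos 24.59622° = 84.975497
action lengths: √(r_a1²−r_b1²) = 16.111010, √(r_a2²−r_b2²) = 31.987489
base pitch p_b = π·m·cos α = 8.669126
CR = (16.111010 + 31.987489 − 84.975497·sin 24.59622°)/8.669126 = 1.468421
contact ratio ≈ 1.4684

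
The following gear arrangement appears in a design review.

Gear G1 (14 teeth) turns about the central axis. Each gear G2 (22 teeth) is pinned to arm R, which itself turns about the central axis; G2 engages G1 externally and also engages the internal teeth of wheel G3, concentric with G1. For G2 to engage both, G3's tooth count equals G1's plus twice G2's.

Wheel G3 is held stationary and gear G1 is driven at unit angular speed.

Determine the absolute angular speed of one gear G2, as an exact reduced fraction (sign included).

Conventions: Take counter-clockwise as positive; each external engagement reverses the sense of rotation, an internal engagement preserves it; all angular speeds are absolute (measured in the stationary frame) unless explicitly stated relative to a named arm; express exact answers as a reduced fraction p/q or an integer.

-7/22

class = planetary set [G3 = 14+2·22 = 58; Willis about the carrier]
ring teeth: 14 + 2·22 = 58
14(ω_sun−ω_arm) = −58(ω_ring−ω_arm),  ω_ring = 0, ω_sun = 1
14(1−ω_arm) = −58(0−ω_arm)  ⇒  72·ω_arm = 14  ⇒  ω_arm = 7/36
sun–planet mesh: 14·(1−7/36) = −22·(ω_p−ω_arm)  ⇒  ω_p−ω_arm = -203/396
ω_p = 7/36 − 203/396 = -7/22
exact speed ratio = -7/22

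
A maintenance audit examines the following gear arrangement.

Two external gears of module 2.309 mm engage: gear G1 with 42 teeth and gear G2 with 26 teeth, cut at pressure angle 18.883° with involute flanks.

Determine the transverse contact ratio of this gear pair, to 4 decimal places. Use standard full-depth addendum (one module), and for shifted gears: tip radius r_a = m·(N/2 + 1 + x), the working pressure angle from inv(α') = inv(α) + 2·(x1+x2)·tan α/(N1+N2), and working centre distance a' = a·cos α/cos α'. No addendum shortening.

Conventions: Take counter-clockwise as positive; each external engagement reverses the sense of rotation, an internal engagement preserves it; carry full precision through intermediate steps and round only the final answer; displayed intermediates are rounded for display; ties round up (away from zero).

recognized (one external pair, fixed centres): single-mesh tooth geometry, m = 2.309, N1 = 42, N2 = 26
base radii: r_b1 = 45.879391, r_b2 = 28.401528
tip radii: r_a1 = 50.798000, r_a2 = 32.326000
no profile shift: α' = α, a' = a
action lengths: √(r_a1²−r_b1²) = 21.806381, √(r_a2²−r_b2²) = 15.437729
base pitch p_b = π·m·cos α = 6.863541
CR = (21.806381 + 15.437729 − 78.506000·sin 18.88300°)/6.863541 = 1.724575
contact ratio ≈ 1.7246

1.7246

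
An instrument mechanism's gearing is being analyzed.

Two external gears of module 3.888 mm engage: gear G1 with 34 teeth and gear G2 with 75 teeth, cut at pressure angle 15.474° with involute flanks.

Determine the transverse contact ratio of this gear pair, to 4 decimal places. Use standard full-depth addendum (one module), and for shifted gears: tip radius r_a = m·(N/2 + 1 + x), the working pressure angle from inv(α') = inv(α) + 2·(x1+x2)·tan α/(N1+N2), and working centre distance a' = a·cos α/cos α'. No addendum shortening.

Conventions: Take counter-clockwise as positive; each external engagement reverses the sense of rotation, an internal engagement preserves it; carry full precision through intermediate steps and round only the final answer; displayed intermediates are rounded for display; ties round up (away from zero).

topology: single-mesh involute geometry — m = 3.888, 34T/75T pair
base radii: r_b1 = 63.700127, r_b2 = 140.514987
tip radii: r_a1 = 69.984000, r_a2 = 149.688000
no profile shift: α' = α, a' = a
action lengths: √(r_a1²−r_b1²) = 28.983686, √(r_a2²−r_b2²) = 51.594921
base pitch p_b = π·m·cos α = 11.771756
CR = (28.983686 + 51.594921 − 211.896000·sin 15.47400°)/11.771756 = 2.042561
contact ratio ≈ 2.0426

2.0426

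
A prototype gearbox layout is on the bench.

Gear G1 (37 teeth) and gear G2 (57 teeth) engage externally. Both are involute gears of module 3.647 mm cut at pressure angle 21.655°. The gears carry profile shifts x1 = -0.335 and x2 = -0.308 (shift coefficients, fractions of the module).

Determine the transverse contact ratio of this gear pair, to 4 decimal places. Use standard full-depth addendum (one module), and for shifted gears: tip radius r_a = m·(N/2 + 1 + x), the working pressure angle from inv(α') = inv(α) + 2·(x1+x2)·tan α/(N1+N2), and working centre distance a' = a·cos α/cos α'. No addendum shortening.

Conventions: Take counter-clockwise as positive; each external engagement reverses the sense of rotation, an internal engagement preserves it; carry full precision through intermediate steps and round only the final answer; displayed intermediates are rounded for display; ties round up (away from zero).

recognized (one external pair, fixed centres): single-mesh tooth geometry, m = 3.647, N1 = 37, N2 = 57
base radii: r_b1 = 62.707684, r_b2 = 96.603729
tip radii: r_a1 = 69.894755, r_a2 = 106.463224
inv(α') = inv(21.655°) + 2·(-0.335-0.308)·tan α/(37+57) = 0.01365596  ⇒  α' = 19.44344°
a' = a·cos α / cos α' = 171.4090·cos 21.655°/cos 19.44344° = 168.946326
action lengths: √(r_a1²−r_b1²) = 30.871073, √(r_a2²−r_b2²) = 44.745252
base pitch p_b = π·m·cos α = 10.648757
CR = (30.871073 + 44.745252 − 168.946326·sin 19.44344°)/10.648757 = 1.819755
contact ratio ≈ 1.8198

1.8198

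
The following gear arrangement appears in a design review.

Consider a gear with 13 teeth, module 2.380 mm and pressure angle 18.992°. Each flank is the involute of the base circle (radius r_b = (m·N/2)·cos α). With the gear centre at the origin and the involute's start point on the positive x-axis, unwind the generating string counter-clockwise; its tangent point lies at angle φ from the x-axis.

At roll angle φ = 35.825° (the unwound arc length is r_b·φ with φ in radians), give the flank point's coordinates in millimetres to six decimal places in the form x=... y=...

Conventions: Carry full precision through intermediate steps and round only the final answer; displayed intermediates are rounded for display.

x=17.213833 y=1.145977

single-mesh involute tooth geometry (13T wheel at module 2.380)
pitch radius r_p = m·N/2 = 2.380·13/2 = 15.470000
base radius r_b = r_p·cos α = 15.470000·cos 18.992° = 14.627875
roll angle φ = 35.825° = 0.62526420 rad
x = r_b·(cos φ + φ·sin φ) = 17.213833
y = r_b·(sin φ − φ·cos φ) = 1.145977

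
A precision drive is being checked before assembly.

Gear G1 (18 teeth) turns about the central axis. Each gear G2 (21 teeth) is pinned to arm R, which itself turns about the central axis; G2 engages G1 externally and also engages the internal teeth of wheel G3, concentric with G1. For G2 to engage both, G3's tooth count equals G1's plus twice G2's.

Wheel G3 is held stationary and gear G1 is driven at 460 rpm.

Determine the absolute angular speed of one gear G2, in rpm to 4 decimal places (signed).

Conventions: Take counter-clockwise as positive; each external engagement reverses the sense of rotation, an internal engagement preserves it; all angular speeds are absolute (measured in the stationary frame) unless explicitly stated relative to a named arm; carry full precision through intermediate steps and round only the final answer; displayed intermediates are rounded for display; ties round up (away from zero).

recognized (axles ride arm R): planetary set, 18/21/60 teeth
normalise by the input: solve with ω_sun = 1, then scale by 460 rpm
ring teeth: 18 + 2·21 = 60
18(ω_sun−ω_arm) = −60(ω_ring−ω_arm),  ω_ring = 0, ω_sun = 1
18(1−ω_arm) = −60(0−ω_arm)  ⇒  78·ω_arm = 18  ⇒  ω_arm = 3/13
sun–planet mesh: 18·(1−3/13) = −21·(ω_p−ω_arm)  ⇒  ω_p−ω_arm = -60/91
ω_p = 3/13 − 60/91 = -3/7
scale: ω_p = -3/7 × 460 rpm = -197.1429 rpm

-197.1429 rpm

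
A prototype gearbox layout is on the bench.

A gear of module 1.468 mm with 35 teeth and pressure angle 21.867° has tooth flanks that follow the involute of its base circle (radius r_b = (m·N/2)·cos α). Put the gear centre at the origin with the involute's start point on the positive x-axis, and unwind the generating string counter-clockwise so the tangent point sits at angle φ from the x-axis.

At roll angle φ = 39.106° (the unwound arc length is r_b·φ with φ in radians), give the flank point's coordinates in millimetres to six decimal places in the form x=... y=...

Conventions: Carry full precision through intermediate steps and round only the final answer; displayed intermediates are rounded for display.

recognized (one wheel, involute flank): single-mesh tooth geometry, m = 1.468, N = 35
pitch radius r_p = m·N/2 = 1.468·35/2 = 25.690000
base radius r_b = r_p·cos α = 25.690000·cos 21.867° = 23.841628
roll angle φ = 39.106° = 0.68252846 rad
x = r_b·(cos φ + φ·sin φ) = 28.764686
y = r_b·(sin φ − φ·cos φ) = 2.411066

x=28.764686 y=2.411066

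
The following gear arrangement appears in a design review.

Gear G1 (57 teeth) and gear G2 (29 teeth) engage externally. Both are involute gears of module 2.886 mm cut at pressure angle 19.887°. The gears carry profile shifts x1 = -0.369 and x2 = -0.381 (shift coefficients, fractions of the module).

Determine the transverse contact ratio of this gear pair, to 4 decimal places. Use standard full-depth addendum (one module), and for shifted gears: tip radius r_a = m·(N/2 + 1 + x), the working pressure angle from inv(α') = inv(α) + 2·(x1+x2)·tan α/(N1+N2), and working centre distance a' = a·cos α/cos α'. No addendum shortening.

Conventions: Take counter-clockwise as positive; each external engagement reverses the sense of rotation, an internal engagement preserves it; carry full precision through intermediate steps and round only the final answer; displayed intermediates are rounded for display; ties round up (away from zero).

2.0042

class = single-mesh tooth geometry [involute pair 57T × 29T, m = 2.886]
base radii: r_b1 = 77.345989, r_b2 = 39.351468
tip radii: r_a1 = 84.072066, r_a2 = 43.633434
inv(α') = inv(19.887°) + 2·(-0.369-0.381)·tan α/(57+29) = 0.00833532  ⇒  α' = 16.56578°
a' = a·cos α / cos α' = 124.0980·cos 19.887°/cos 16.56578° = 121.750969
action lengths: √(r_a1²−r_b1²) = 32.950118, √(r_a2²−r_b2²) = 18.850425
base pitch p_b = π·m·cos α = 8.525951
CR = (32.950118 + 18.850425 − 121.750969·sin 16.56578°)/8.525951 = 2.004164
contact ratio ≈ 2.0042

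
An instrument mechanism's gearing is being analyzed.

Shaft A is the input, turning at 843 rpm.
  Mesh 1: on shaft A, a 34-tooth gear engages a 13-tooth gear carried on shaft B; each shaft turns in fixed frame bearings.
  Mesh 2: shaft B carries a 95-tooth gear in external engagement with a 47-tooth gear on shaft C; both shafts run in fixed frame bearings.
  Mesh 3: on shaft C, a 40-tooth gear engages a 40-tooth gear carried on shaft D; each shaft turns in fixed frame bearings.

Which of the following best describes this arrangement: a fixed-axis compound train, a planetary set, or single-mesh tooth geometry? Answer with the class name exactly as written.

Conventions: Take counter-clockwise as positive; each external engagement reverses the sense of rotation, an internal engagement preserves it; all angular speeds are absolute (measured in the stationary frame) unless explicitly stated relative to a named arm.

fixed-axis compound train

recognized (4 fixed axles, 3 meshes): fixed-axis compound train
classification: fixed-axis compound train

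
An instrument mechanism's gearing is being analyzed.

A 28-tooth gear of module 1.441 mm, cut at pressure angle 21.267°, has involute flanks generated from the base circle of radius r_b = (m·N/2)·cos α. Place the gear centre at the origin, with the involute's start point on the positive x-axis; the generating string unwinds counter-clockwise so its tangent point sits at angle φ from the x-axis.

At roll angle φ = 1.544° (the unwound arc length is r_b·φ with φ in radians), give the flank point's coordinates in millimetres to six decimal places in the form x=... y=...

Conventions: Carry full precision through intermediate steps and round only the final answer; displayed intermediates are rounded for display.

class = single-mesh tooth geometry [base-circle involute, m = 1.441, 28T]
pitch radius r_p = m·N/2 = 1.441·28/2 = 20.174000
base radius r_b = r_p·cos α = 20.174000·cos 21.267° = 18.800156
roll angle φ = 1.544° = 0.02694788 rad
x = r_b·(cos φ + φ·sin φ) = 18.806981
y = r_b·(sin φ − φ·cos φ) = 0.000123

x=18.806981 y=0.000123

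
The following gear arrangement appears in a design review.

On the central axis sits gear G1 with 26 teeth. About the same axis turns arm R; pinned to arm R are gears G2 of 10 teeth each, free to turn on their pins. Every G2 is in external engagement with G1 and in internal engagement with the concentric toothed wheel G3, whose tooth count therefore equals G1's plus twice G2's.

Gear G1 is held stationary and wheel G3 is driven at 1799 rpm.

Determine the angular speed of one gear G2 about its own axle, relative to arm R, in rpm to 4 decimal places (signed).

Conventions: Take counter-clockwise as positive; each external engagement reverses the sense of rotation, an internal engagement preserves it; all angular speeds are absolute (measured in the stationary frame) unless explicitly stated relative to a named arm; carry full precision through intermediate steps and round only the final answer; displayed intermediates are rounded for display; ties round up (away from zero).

recognized (axles ride arm R): planetary set, 26/10/46 teeth
normalise by the input: solve with ω_ring = 1, then scale by 1799 rpm
ring teeth: 26 + 2·10 = 46
26(ω_sun−ω_arm) = −46(ω_ring−ω_arm),  ω_sun = 0, ω_ring = 1
26(0−ω_arm) = −46(1−ω_arm)  ⇒  72·ω_arm = 46  ⇒  ω_arm = 23/36
sun–planet mesh: 26·(0−23/36) = −10·(ω_p−ω_arm)  ⇒  ω_p−ω_arm = 299/180
scale: ω_p−ω_arm = 299/180 × 1799 rpm = +2988.3389 rpm

+2988.3389 rpm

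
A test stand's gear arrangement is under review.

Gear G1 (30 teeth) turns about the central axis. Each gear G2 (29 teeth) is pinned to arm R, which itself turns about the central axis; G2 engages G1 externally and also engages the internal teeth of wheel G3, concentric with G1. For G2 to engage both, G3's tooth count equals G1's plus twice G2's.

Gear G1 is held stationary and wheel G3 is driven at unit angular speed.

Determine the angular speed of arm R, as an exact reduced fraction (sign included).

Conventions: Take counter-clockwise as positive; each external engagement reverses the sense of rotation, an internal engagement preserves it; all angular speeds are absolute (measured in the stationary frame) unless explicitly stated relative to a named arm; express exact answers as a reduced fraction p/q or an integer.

44/59

class = planetary set [G3 = 30+2·29 = 88; Willis about the carrier]
ring teeth: 30 + 2·29 = 88
30(ω_sun−ω_arm) = −88(ω_ring−ω_arm),  ω_sun = 0, ω_ring = 1
30(0−ω_arm) = −88(1−ω_arm)  ⇒  118·ω_arm = 88  ⇒  ω_arm = 44/59
exact speed ratio = 44/59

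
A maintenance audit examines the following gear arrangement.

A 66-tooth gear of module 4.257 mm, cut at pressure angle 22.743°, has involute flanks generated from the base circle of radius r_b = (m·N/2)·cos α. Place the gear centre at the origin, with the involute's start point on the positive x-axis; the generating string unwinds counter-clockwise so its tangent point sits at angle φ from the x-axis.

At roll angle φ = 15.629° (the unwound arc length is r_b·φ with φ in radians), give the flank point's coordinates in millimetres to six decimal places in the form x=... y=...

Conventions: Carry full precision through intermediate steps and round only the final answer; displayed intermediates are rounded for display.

x=134.289120 y=0.870031

topology: single-mesh involute geometry — m = 4.257, N = 66
pitch radius r_p = m·N/2 = 4.257·66/2 = 140.481000
base radius r_b = r_p·cos α = 140.481000·cos 22.743° = 129.558351
roll angle φ = 15.629° = 0.27277751 rad
x = r_b·(cos φ + φ·sin φ) = 134.289120
y = r_b·(sin φ − φ·cos φ) = 0.870031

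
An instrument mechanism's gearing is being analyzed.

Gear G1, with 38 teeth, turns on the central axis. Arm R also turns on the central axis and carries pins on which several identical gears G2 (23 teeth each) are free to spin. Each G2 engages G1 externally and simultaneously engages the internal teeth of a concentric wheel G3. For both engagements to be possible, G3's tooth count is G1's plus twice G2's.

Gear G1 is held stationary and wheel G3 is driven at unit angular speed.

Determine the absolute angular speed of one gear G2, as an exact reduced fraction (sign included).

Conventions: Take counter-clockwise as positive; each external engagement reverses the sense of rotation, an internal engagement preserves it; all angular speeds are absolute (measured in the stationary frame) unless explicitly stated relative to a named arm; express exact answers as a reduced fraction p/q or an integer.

class = planetary set [G3 = 38+2·23 = 84; Willis about the carrier]
ring teeth: 38 + 2·23 = 84
38(ω_sun−ω_arm) = −84(ω_ring−ω_arm),  ω_sun = 0, ω_ring = 1
38(0−ω_arm) = −84(1−ω_arm)  ⇒  122·ω_arm = 84  ⇒  ω_arm = 42/61
sun–planet mesh: 38·(0−42/61) = −23·(ω_p−ω_arm)  ⇒  ω_p−ω_arm = 1596/1403
ω_p = 42/61 + 1596/1403 = 42/23
exact speed ratio = 42/23

42/23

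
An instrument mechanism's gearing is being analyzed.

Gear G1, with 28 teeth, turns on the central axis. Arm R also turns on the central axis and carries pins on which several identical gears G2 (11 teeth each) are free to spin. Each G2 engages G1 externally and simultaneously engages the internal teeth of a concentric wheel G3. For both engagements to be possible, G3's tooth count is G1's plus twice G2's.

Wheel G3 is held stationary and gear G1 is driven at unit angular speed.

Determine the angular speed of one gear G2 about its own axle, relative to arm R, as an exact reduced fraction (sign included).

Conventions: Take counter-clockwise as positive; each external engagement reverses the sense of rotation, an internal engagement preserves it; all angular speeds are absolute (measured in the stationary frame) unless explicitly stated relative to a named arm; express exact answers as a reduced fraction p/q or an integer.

-700/429

class = planetary set [G3 = 28+2·11 = 50; Willis about the carrier]
ring teeth: 28 + 2·11 = 50
28(ω_sun−ω_arm) = −50(ω_ring−ω_arm),  ω_ring = 0, ω_sun = 1
28(1−ω_arm) = −50(0−ω_arm)  ⇒  78·ω_arm = 28  ⇒  ω_arm = 14/39
sun–planet mesh: 28·(1−14/39) = −11·(ω_p−ω_arm)  ⇒  ω_p−ω_arm = -700/429
exact speed ratio = -700/429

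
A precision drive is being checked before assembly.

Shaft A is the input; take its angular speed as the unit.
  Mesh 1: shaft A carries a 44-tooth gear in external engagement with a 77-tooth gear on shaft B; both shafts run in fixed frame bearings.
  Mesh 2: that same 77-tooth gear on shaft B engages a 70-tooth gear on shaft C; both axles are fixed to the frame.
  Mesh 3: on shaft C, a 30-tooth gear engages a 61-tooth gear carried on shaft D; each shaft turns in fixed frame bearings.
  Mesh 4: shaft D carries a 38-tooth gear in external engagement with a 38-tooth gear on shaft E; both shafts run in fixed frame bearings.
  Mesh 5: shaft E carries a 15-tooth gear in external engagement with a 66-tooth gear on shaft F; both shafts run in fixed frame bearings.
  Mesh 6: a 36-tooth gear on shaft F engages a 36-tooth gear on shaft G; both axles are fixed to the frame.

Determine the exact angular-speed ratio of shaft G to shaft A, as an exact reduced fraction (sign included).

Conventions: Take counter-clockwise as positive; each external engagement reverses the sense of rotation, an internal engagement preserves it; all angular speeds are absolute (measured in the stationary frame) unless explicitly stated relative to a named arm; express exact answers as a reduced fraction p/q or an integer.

class = fixed-axis compound train [6 meshes; 6 ratios multiply, 6 sense flips]
mesh 1 [44T→77T]: running ratio 4/7, sense −
mesh 2 [77T→70T]: running ratio 22/35, sense +
mesh 3 [30T→61T]: running ratio 132/427, sense −
mesh 4 [38T→38T]: running ratio 132/427, sense +
mesh 5 [15T→66T]: running ratio 30/427, sense −
mesh 6 [36T→36T]: running ratio 30/427, sense +
ω_out/ω_in = 30/427

30/427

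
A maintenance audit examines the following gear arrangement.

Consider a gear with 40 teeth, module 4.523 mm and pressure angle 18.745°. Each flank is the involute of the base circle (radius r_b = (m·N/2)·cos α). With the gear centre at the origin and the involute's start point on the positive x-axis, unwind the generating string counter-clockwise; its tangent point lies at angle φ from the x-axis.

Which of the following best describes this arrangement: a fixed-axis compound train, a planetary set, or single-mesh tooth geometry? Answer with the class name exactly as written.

single-mesh tooth geometry

single-mesh involute tooth geometry (40T wheel at module 4.523)
classification: single-mesh tooth geometry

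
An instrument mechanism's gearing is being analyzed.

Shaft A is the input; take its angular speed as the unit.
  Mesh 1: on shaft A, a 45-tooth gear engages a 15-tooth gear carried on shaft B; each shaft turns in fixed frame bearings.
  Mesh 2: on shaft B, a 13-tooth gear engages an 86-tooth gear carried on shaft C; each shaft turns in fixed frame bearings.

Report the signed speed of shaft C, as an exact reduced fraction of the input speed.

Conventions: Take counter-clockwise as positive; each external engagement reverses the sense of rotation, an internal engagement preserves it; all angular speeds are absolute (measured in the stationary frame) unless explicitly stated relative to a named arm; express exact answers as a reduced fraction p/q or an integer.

2-mesh fixed-axis compound train (all bearings frame-fixed)
mesh 1 [45T→15T]: |ω|/ω_in = 1×45/15 = 3, sense flips to −
mesh 2 [13T→86T]: |ω|/ω_in = 3×13/86 = 39/86, sense flips to +
signed output speed (× input speed) = 39/86

39/86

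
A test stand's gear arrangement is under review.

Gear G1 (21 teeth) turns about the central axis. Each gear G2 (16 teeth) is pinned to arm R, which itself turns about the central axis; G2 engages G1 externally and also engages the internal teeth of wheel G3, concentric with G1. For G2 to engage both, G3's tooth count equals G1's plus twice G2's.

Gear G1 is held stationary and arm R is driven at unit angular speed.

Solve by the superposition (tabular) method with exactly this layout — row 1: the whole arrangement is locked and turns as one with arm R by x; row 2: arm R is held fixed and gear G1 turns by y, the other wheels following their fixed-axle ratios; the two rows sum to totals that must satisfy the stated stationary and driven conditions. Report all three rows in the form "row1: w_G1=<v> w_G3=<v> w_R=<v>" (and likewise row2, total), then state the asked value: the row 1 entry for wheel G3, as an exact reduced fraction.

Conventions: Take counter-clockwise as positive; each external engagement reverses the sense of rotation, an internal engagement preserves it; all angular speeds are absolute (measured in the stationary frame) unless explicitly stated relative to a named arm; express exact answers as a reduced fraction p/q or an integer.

planetary set (21T centre, 16T on arm, 53T internal) — Willis relation
row 1 — lock + rotate with arm: ω_sun = ω_ring = ω_arm = x
superposition row 2 [arm held]: sun y, ring −(21/53)·y, arm 0
boundary: total ω_sun = x + y = 0 and total ω_arm = x = 1  ⇒  y = -1, x = 1
row 2 ring = −(21/53)·(-1) = 21/53
totals (row 1 + row 2): sun 1 + (-1) = 0, ring 1 + 21/53 = 74/53, arm 1 + 0 = 1
asked cell (row1, ring) = 1

row1: w_G1=1 w_G3=1 w_R=1
row2: w_G1=-1 w_G3=21/53 w_R=0
total: w_G1=0 w_G3=74/53 w_R=1
asked value: 1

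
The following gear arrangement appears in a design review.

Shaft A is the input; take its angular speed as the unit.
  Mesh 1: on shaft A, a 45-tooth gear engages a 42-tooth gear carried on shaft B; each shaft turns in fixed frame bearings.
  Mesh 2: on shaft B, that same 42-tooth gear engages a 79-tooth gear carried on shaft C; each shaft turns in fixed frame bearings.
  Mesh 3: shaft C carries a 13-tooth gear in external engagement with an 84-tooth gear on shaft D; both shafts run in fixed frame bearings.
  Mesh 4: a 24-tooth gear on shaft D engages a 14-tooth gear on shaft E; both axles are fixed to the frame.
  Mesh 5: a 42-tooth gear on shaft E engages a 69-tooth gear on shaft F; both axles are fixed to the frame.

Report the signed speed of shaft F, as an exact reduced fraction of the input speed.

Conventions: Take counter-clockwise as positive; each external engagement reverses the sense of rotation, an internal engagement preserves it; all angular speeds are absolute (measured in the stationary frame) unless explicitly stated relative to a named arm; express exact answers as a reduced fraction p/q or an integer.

-1170/12719

5-mesh fixed-axis compound train (all bearings frame-fixed)
mesh 1 [45T→42T]: |ω|/ω_in = 1×45/42 = 15/14, sense flips to −
mesh 2 [42T→79T]: |ω|/ω_in = (15/14)×42/79 = 45/79, sense flips to +
mesh 3 [13T→84T]: |ω|/ω_in = (45/79)×13/84 = 195/2212, sense flips to −
mesh 4 [24T→14T]: |ω|/ω_in = (195/2212)×24/14 = 585/3871, sense flips to +
mesh 5 [42T→69T]: |ω|/ω_in = (585/3871)×42/69 = 1170/12719, sense flips to −
signed output speed (× input speed) = -1170/12719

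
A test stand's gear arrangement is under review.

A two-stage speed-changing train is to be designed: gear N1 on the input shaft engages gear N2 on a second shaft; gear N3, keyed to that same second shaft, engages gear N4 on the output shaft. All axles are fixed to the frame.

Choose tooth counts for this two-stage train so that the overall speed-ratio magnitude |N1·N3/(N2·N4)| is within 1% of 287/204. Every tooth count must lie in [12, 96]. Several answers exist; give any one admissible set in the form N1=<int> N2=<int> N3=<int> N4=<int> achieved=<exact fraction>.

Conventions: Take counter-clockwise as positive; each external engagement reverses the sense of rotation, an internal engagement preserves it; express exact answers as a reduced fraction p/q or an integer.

topology: fixed-axis compound train — 2 stages, target 287/204
target = 287/204 in lowest terms: an exact hit needs N1·N3 = k·287 and N2·N4 = k·204 for one integer k, every count in [12, 96]; additionally prefer no 1:1 stage (N1 ≠ N2, N3 ≠ N4)
k = 1: no 1:1-free in-range split of k·287 and k·204 into factor pairs; take k = 2
k = 2: N1·N3 = 574 = 14·41, N2·N4 = 408 = 12·34
achieved = 14·41/(12·34) = 287/204; |achieved − target| = 0 ≤ 287/20400 ✓

N1=14 N2=12 N3=41 N4=34 achieved=287/204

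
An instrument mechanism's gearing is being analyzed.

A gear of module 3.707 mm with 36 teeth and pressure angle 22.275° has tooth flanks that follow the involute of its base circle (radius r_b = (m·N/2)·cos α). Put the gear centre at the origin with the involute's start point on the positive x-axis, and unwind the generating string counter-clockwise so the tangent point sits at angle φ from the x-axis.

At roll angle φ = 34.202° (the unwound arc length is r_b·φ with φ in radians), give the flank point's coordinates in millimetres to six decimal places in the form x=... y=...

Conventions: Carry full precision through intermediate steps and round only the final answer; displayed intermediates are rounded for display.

topology: single-mesh involute geometry — m = 3.707, N = 36
pitch radius r_p = m·N/2 = 3.707·36/2 = 66.726000
base radius r_b = r_p·cos α = 66.726000·cos 22.275° = 61.746586
roll angle φ = 34.202° = 0.59693751 rad
x = r_b·(cos φ + φ·sin φ) = 71.787003
y = r_b·(sin φ − φ·cos φ) = 4.223994

x=71.787003 y=4.223994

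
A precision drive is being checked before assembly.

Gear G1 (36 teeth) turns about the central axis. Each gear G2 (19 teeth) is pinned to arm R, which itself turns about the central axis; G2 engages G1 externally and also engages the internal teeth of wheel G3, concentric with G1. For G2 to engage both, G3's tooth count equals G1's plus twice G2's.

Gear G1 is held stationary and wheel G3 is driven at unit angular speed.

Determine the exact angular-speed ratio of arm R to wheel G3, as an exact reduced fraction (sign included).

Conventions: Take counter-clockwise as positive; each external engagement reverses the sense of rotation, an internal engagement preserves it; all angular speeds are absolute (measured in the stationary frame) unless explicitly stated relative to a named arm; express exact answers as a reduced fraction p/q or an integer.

37/55

planetary set (36T centre, 19T on arm, 74T internal) — Willis relation
ring teeth: 36 + 2·19 = 74
36(ω_sun−ω_arm) = −74(ω_ring−ω_arm),  ω_sun = 0, ω_ring = 1
36(0−ω_arm) = −74(1−ω_arm)  ⇒  110·ω_arm = 74  ⇒  ω_arm = 37/55
ω_out/ω_in = 37/55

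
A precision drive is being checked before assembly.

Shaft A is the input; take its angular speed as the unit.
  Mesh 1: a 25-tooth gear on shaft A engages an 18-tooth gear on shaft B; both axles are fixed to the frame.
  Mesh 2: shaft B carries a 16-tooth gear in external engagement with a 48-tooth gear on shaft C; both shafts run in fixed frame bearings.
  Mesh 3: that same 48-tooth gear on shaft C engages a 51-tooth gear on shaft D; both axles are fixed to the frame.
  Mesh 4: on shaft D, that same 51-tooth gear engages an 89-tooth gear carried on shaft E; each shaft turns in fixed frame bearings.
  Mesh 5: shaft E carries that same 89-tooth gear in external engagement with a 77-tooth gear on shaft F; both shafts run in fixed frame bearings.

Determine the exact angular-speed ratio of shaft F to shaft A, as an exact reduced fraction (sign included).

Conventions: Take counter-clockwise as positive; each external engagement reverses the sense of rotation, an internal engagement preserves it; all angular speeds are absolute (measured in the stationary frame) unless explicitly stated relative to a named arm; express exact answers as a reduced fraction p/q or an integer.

class = fixed-axis compound train [5 meshes; 5 ratios multiply, 5 sense flips]
mesh 1 [25T→18T]: running ratio 25/18, sense −
mesh 2 [16T→48T]: running ratio 25/54, sense +
mesh 3 [48T→51T]: running ratio 200/459, sense −
mesh 4 [51T→89T]: running ratio 200/801, sense +
mesh 5 [89T→77T]: running ratio 200/693, sense −
ω_out/ω_in = -200/693

-200/693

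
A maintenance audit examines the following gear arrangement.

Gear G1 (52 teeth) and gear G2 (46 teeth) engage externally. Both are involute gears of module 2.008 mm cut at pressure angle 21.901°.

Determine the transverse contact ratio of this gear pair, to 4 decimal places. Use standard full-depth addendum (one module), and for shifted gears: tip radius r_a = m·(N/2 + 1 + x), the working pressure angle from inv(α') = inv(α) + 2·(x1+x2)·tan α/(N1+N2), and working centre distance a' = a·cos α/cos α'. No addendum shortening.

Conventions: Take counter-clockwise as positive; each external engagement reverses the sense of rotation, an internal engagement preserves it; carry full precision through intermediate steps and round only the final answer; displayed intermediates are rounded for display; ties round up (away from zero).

1.6574

topology: single-mesh involute geometry — m = 2.008, 52T/46T pair
base radii: r_b1 = 48.440135, r_b2 = 42.850889
tip radii: r_a1 = 54.216000, r_a2 = 48.192000
no profile shift: α' = α, a' = a
action lengths: √(r_a1²−r_b1²) = 24.350112, √(r_a2²−r_b2²) = 22.051535
base pitch p_b = π·m·cos α = 5.853045
CR = (24.350112 + 22.051535 − 98.392000·sin 21.90100°)/5.853045 = 1.657435
contact ratio ≈ 1.6574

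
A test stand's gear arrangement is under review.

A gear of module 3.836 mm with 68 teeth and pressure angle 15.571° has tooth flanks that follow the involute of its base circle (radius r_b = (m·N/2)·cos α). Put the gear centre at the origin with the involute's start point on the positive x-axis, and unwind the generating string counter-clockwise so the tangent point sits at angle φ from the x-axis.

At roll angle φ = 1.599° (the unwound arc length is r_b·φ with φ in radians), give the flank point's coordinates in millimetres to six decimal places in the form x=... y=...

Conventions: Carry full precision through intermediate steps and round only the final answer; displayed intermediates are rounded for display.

recognized (one wheel, involute flank): single-mesh tooth geometry, m = 3.836, N = 68
pitch radius r_p = m·N/2 = 3.836·68/2 = 130.424000
base radius r_b = r_p·cos α = 130.424000·cos 15.571° = 125.637251
roll angle φ = 1.599° = 0.02790781 rad
x = r_b·(cos φ + φ·sin φ) = 125.686167
y = r_b·(sin φ − φ·cos φ) = 0.000910

x=125.686167 y=0.000910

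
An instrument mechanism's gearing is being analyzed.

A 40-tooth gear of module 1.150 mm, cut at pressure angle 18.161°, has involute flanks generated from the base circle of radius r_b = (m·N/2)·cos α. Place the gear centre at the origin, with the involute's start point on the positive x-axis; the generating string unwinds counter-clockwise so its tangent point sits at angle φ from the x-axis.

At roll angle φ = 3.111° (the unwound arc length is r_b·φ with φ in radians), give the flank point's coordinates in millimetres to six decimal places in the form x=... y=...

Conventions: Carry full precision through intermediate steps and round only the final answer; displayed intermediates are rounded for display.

x=21.886433 y=0.001166

class = single-mesh tooth geometry [base-circle involute, m = 1.150, 40T]
pitch radius r_p = m·N/2 = 1.150·40/2 = 23.000000
base radius r_b = r_p·cos α = 23.000000·cos 18.161° = 21.854242
roll angle φ = 3.111° = 0.05429719 rad
x = r_b·(cos φ + φ·sin φ) = 21.886433
y = r_b·(sin φ − φ·cos φ) = 0.001166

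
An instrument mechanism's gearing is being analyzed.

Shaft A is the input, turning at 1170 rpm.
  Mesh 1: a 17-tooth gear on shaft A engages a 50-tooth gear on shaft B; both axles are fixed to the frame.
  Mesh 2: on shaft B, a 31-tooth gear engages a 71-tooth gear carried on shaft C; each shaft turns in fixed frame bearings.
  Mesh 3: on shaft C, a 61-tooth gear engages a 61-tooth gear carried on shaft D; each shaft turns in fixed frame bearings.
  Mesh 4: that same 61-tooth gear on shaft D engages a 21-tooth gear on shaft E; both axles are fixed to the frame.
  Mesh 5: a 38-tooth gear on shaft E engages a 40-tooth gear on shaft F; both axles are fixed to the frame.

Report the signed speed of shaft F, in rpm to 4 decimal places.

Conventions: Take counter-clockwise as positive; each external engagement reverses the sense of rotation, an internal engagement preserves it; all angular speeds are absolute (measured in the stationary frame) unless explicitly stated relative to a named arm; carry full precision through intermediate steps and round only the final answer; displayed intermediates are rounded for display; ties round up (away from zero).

recognized (6 fixed axles, 5 meshes): fixed-axis compound train
mesh 1 [17T→50T]: ω = 1170.0000×17/50 = 397.8000 rpm, sense flips to −
mesh 2 [31T→71T]: ω = 397.8000×31/71 = 173.6873 rpm, sense flips to +
mesh 3 [61T→61T]: ω = 173.6873×61/61 = 173.6873 rpm, sense flips to −
mesh 4 [61T→21T]: ω = 173.6873×61/21 = 504.5203 rpm, sense flips to +
mesh 5 [38T→40T]: ω = 504.5203×38/40 = 479.2943 rpm, sense flips to −
signed output speed = -479.2943 rpm

-479.2943 rpm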